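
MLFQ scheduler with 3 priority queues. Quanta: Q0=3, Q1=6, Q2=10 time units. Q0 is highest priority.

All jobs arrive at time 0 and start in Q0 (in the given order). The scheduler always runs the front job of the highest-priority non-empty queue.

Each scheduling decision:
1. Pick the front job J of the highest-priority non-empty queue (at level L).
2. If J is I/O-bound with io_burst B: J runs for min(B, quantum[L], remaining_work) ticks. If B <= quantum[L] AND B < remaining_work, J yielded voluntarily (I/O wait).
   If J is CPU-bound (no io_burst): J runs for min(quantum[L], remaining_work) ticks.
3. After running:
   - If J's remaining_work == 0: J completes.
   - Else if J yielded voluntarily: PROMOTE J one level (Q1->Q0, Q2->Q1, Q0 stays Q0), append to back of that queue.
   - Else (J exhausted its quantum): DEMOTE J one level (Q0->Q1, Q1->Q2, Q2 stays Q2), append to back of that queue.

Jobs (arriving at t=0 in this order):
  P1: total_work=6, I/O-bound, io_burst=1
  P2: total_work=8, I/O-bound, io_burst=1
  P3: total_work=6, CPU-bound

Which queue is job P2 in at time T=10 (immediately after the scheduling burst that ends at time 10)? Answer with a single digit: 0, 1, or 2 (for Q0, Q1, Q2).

Answer: 0

Derivation:
t=0-1: P1@Q0 runs 1, rem=5, I/O yield, promote→Q0. Q0=[P2,P3,P1] Q1=[] Q2=[]
t=1-2: P2@Q0 runs 1, rem=7, I/O yield, promote→Q0. Q0=[P3,P1,P2] Q1=[] Q2=[]
t=2-5: P3@Q0 runs 3, rem=3, quantum used, demote→Q1. Q0=[P1,P2] Q1=[P3] Q2=[]
t=5-6: P1@Q0 runs 1, rem=4, I/O yield, promote→Q0. Q0=[P2,P1] Q1=[P3] Q2=[]
t=6-7: P2@Q0 runs 1, rem=6, I/O yield, promote→Q0. Q0=[P1,P2] Q1=[P3] Q2=[]
t=7-8: P1@Q0 runs 1, rem=3, I/O yield, promote→Q0. Q0=[P2,P1] Q1=[P3] Q2=[]
t=8-9: P2@Q0 runs 1, rem=5, I/O yield, promote→Q0. Q0=[P1,P2] Q1=[P3] Q2=[]
t=9-10: P1@Q0 runs 1, rem=2, I/O yield, promote→Q0. Q0=[P2,P1] Q1=[P3] Q2=[]
t=10-11: P2@Q0 runs 1, rem=4, I/O yield, promote→Q0. Q0=[P1,P2] Q1=[P3] Q2=[]
t=11-12: P1@Q0 runs 1, rem=1, I/O yield, promote→Q0. Q0=[P2,P1] Q1=[P3] Q2=[]
t=12-13: P2@Q0 runs 1, rem=3, I/O yield, promote→Q0. Q0=[P1,P2] Q1=[P3] Q2=[]
t=13-14: P1@Q0 runs 1, rem=0, completes. Q0=[P2] Q1=[P3] Q2=[]
t=14-15: P2@Q0 runs 1, rem=2, I/O yield, promote→Q0. Q0=[P2] Q1=[P3] Q2=[]
t=15-16: P2@Q0 runs 1, rem=1, I/O yield, promote→Q0. Q0=[P2] Q1=[P3] Q2=[]
t=16-17: P2@Q0 runs 1, rem=0, completes. Q0=[] Q1=[P3] Q2=[]
t=17-20: P3@Q1 runs 3, rem=0, completes. Q0=[] Q1=[] Q2=[]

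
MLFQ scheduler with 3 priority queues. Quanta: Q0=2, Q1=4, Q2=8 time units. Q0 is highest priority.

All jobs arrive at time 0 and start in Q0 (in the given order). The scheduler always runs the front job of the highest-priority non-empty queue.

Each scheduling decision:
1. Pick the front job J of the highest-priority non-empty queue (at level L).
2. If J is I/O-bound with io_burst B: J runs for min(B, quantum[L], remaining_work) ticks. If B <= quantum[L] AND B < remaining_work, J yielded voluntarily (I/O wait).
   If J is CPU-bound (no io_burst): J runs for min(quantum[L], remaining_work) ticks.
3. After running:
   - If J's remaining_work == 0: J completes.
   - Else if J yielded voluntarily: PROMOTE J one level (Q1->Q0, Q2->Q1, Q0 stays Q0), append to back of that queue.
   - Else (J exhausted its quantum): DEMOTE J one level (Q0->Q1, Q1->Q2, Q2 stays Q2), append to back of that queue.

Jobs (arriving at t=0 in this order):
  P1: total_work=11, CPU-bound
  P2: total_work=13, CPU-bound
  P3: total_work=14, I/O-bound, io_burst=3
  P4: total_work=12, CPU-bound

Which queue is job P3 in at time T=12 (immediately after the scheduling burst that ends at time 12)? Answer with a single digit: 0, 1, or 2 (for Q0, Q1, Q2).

t=0-2: P1@Q0 runs 2, rem=9, quantum used, demote→Q1. Q0=[P2,P3,P4] Q1=[P1] Q2=[]
t=2-4: P2@Q0 runs 2, rem=11, quantum used, demote→Q1. Q0=[P3,P4] Q1=[P1,P2] Q2=[]
t=4-6: P3@Q0 runs 2, rem=12, quantum used, demote→Q1. Q0=[P4] Q1=[P1,P2,P3] Q2=[]
t=6-8: P4@Q0 runs 2, rem=10, quantum used, demote→Q1. Q0=[] Q1=[P1,P2,P3,P4] Q2=[]
t=8-12: P1@Q1 runs 4, rem=5, quantum used, demote→Q2. Q0=[] Q1=[P2,P3,P4] Q2=[P1]
t=12-16: P2@Q1 runs 4, rem=7, quantum used, demote→Q2. Q0=[] Q1=[P3,P4] Q2=[P1,P2]
t=16-19: P3@Q1 runs 3, rem=9, I/O yield, promote→Q0. Q0=[P3] Q1=[P4] Q2=[P1,P2]
t=19-21: P3@Q0 runs 2, rem=7, quantum used, demote→Q1. Q0=[] Q1=[P4,P3] Q2=[P1,P2]
t=21-25: P4@Q1 runs 4, rem=6, quantum used, demote→Q2. Q0=[] Q1=[P3] Q2=[P1,P2,P4]
t=25-28: P3@Q1 runs 3, rem=4, I/O yield, promote→Q0. Q0=[P3] Q1=[] Q2=[P1,P2,P4]
t=28-30: P3@Q0 runs 2, rem=2, quantum used, demote→Q1. Q0=[] Q1=[P3] Q2=[P1,P2,P4]
t=30-32: P3@Q1 runs 2, rem=0, completes. Q0=[] Q1=[] Q2=[P1,P2,P4]
t=32-37: P1@Q2 runs 5, rem=0, completes. Q0=[] Q1=[] Q2=[P2,P4]
t=37-44: P2@Q2 runs 7, rem=0, completes. Q0=[] Q1=[] Q2=[P4]
t=44-50: P4@Q2 runs 6, rem=0, completes. Q0=[] Q1=[] Q2=[]

Answer: 1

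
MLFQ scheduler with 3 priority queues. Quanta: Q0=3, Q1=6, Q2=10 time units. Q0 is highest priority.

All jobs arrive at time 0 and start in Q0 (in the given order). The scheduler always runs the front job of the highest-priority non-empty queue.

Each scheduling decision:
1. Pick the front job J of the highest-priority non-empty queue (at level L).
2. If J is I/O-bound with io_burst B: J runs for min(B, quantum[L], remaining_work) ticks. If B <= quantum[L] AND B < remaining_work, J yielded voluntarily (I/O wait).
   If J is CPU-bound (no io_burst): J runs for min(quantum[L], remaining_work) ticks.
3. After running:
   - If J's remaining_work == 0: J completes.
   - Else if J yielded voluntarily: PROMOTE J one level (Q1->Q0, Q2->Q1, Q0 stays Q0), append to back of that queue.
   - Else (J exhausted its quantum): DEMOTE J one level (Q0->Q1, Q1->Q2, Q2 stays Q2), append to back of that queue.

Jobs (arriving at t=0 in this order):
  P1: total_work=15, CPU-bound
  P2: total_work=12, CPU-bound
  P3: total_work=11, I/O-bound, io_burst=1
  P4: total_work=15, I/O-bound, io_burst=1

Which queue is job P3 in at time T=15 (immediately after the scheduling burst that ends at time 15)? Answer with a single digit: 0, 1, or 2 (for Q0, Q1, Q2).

t=0-3: P1@Q0 runs 3, rem=12, quantum used, demote→Q1. Q0=[P2,P3,P4] Q1=[P1] Q2=[]
t=3-6: P2@Q0 runs 3, rem=9, quantum used, demote→Q1. Q0=[P3,P4] Q1=[P1,P2] Q2=[]
t=6-7: P3@Q0 runs 1, rem=10, I/O yield, promote→Q0. Q0=[P4,P3] Q1=[P1,P2] Q2=[]
t=7-8: P4@Q0 runs 1, rem=14, I/O yield, promote→Q0. Q0=[P3,P4] Q1=[P1,P2] Q2=[]
t=8-9: P3@Q0 runs 1, rem=9, I/O yield, promote→Q0. Q0=[P4,P3] Q1=[P1,P2] Q2=[]
t=9-10: P4@Q0 runs 1, rem=13, I/O yield, promote→Q0. Q0=[P3,P4] Q1=[P1,P2] Q2=[]
t=10-11: P3@Q0 runs 1, rem=8, I/O yield, promote→Q0. Q0=[P4,P3] Q1=[P1,P2] Q2=[]
t=11-12: P4@Q0 runs 1, rem=12, I/O yield, promote→Q0. Q0=[P3,P4] Q1=[P1,P2] Q2=[]
t=12-13: P3@Q0 runs 1, rem=7, I/O yield, promote→Q0. Q0=[P4,P3] Q1=[P1,P2] Q2=[]
t=13-14: P4@Q0 runs 1, rem=11, I/O yield, promote→Q0. Q0=[P3,P4] Q1=[P1,P2] Q2=[]
t=14-15: P3@Q0 runs 1, rem=6, I/O yield, promote→Q0. Q0=[P4,P3] Q1=[P1,P2] Q2=[]
t=15-16: P4@Q0 runs 1, rem=10, I/O yield, promote→Q0. Q0=[P3,P4] Q1=[P1,P2] Q2=[]
t=16-17: P3@Q0 runs 1, rem=5, I/O yield, promote→Q0. Q0=[P4,P3] Q1=[P1,P2] Q2=[]
t=17-18: P4@Q0 runs 1, rem=9, I/O yield, promote→Q0. Q0=[P3,P4] Q1=[P1,P2] Q2=[]
t=18-19: P3@Q0 runs 1, rem=4, I/O yield, promote→Q0. Q0=[P4,P3] Q1=[P1,P2] Q2=[]
t=19-20: P4@Q0 runs 1, rem=8, I/O yield, promote→Q0. Q0=[P3,P4] Q1=[P1,P2] Q2=[]
t=20-21: P3@Q0 runs 1, rem=3, I/O yield, promote→Q0. Q0=[P4,P3] Q1=[P1,P2] Q2=[]
t=21-22: P4@Q0 runs 1, rem=7, I/O yield, promote→Q0. Q0=[P3,P4] Q1=[P1,P2] Q2=[]
t=22-23: P3@Q0 runs 1, rem=2, I/O yield, promote→Q0. Q0=[P4,P3] Q1=[P1,P2] Q2=[]
t=23-24: P4@Q0 runs 1, rem=6, I/O yield, promote→Q0. Q0=[P3,P4] Q1=[P1,P2] Q2=[]
t=24-25: P3@Q0 runs 1, rem=1, I/O yield, promote→Q0. Q0=[P4,P3] Q1=[P1,P2] Q2=[]
t=25-26: P4@Q0 runs 1, rem=5, I/O yield, promote→Q0. Q0=[P3,P4] Q1=[P1,P2] Q2=[]
t=26-27: P3@Q0 runs 1, rem=0, completes. Q0=[P4] Q1=[P1,P2] Q2=[]
t=27-28: P4@Q0 runs 1, rem=4, I/O yield, promote→Q0. Q0=[P4] Q1=[P1,P2] Q2=[]
t=28-29: P4@Q0 runs 1, rem=3, I/O yield, promote→Q0. Q0=[P4] Q1=[P1,P2] Q2=[]
t=29-30: P4@Q0 runs 1, rem=2, I/O yield, promote→Q0. Q0=[P4] Q1=[P1,P2] Q2=[]
t=30-31: P4@Q0 runs 1, rem=1, I/O yield, promote→Q0. Q0=[P4] Q1=[P1,P2] Q2=[]
t=31-32: P4@Q0 runs 1, rem=0, completes. Q0=[] Q1=[P1,P2] Q2=[]
t=32-38: P1@Q1 runs 6, rem=6, quantum used, demote→Q2. Q0=[] Q1=[P2] Q2=[P1]
t=38-44: P2@Q1 runs 6, rem=3, quantum used, demote→Q2. Q0=[] Q1=[] Q2=[P1,P2]
t=44-50: P1@Q2 runs 6, rem=0, completes. Q0=[] Q1=[] Q2=[P2]
t=50-53: P2@Q2 runs 3, rem=0, completes. Q0=[] Q1=[] Q2=[]

Answer: 0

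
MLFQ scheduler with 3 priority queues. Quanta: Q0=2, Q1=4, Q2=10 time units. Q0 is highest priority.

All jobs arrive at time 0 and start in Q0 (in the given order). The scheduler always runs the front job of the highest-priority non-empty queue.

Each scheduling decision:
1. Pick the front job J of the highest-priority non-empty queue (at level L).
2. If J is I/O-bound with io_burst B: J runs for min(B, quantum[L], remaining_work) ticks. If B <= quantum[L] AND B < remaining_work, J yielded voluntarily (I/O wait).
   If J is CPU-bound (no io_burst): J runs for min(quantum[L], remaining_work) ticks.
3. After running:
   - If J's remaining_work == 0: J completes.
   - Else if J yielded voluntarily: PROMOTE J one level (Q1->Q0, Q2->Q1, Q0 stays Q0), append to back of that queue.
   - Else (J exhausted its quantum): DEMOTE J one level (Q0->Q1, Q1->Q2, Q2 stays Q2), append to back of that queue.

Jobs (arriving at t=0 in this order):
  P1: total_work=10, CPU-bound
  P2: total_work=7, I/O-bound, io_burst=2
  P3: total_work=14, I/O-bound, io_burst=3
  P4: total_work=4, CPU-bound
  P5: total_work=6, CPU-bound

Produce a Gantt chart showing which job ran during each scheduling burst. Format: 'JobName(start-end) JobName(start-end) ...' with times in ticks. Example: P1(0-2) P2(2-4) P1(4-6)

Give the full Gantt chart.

Answer: P1(0-2) P2(2-4) P3(4-6) P4(6-8) P5(8-10) P2(10-12) P2(12-14) P2(14-15) P1(15-19) P3(19-22) P3(22-24) P4(24-26) P5(26-30) P3(30-33) P3(33-35) P3(35-37) P1(37-41)

Derivation:
t=0-2: P1@Q0 runs 2, rem=8, quantum used, demote→Q1. Q0=[P2,P3,P4,P5] Q1=[P1] Q2=[]
t=2-4: P2@Q0 runs 2, rem=5, I/O yield, promote→Q0. Q0=[P3,P4,P5,P2] Q1=[P1] Q2=[]
t=4-6: P3@Q0 runs 2, rem=12, quantum used, demote→Q1. Q0=[P4,P5,P2] Q1=[P1,P3] Q2=[]
t=6-8: P4@Q0 runs 2, rem=2, quantum used, demote→Q1. Q0=[P5,P2] Q1=[P1,P3,P4] Q2=[]
t=8-10: P5@Q0 runs 2, rem=4, quantum used, demote→Q1. Q0=[P2] Q1=[P1,P3,P4,P5] Q2=[]
t=10-12: P2@Q0 runs 2, rem=3, I/O yield, promote→Q0. Q0=[P2] Q1=[P1,P3,P4,P5] Q2=[]
t=12-14: P2@Q0 runs 2, rem=1, I/O yield, promote→Q0. Q0=[P2] Q1=[P1,P3,P4,P5] Q2=[]
t=14-15: P2@Q0 runs 1, rem=0, completes. Q0=[] Q1=[P1,P3,P4,P5] Q2=[]
t=15-19: P1@Q1 runs 4, rem=4, quantum used, demote→Q2. Q0=[] Q1=[P3,P4,P5] Q2=[P1]
t=19-22: P3@Q1 runs 3, rem=9, I/O yield, promote→Q0. Q0=[P3] Q1=[P4,P5] Q2=[P1]
t=22-24: P3@Q0 runs 2, rem=7, quantum used, demote→Q1. Q0=[] Q1=[P4,P5,P3] Q2=[P1]
t=24-26: P4@Q1 runs 2, rem=0, completes. Q0=[] Q1=[P5,P3] Q2=[P1]
t=26-30: P5@Q1 runs 4, rem=0, completes. Q0=[] Q1=[P3] Q2=[P1]
t=30-33: P3@Q1 runs 3, rem=4, I/O yield, promote→Q0. Q0=[P3] Q1=[] Q2=[P1]
t=33-35: P3@Q0 runs 2, rem=2, quantum used, demote→Q1. Q0=[] Q1=[P3] Q2=[P1]
t=35-37: P3@Q1 runs 2, rem=0, completes. Q0=[] Q1=[] Q2=[P1]
t=37-41: P1@Q2 runs 4, rem=0, completes. Q0=[] Q1=[] Q2=[]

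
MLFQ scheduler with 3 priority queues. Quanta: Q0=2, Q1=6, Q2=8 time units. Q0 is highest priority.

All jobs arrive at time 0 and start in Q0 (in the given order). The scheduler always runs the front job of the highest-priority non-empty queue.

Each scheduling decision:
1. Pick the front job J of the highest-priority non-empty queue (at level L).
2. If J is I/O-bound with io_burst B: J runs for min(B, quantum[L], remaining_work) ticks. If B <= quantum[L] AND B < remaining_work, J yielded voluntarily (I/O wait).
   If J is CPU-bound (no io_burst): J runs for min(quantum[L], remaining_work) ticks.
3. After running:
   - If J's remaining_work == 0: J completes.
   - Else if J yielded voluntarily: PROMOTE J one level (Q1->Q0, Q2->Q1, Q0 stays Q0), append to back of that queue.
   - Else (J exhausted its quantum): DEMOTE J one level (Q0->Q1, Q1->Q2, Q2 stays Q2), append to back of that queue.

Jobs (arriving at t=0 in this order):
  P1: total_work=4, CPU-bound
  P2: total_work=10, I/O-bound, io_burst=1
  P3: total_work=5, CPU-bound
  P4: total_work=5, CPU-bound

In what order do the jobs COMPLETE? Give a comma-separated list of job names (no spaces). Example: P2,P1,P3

t=0-2: P1@Q0 runs 2, rem=2, quantum used, demote→Q1. Q0=[P2,P3,P4] Q1=[P1] Q2=[]
t=2-3: P2@Q0 runs 1, rem=9, I/O yield, promote→Q0. Q0=[P3,P4,P2] Q1=[P1] Q2=[]
t=3-5: P3@Q0 runs 2, rem=3, quantum used, demote→Q1. Q0=[P4,P2] Q1=[P1,P3] Q2=[]
t=5-7: P4@Q0 runs 2, rem=3, quantum used, demote→Q1. Q0=[P2] Q1=[P1,P3,P4] Q2=[]
t=7-8: P2@Q0 runs 1, rem=8, I/O yield, promote→Q0. Q0=[P2] Q1=[P1,P3,P4] Q2=[]
t=8-9: P2@Q0 runs 1, rem=7, I/O yield, promote→Q0. Q0=[P2] Q1=[P1,P3,P4] Q2=[]
t=9-10: P2@Q0 runs 1, rem=6, I/O yield, promote→Q0. Q0=[P2] Q1=[P1,P3,P4] Q2=[]
t=10-11: P2@Q0 runs 1, rem=5, I/O yield, promote→Q0. Q0=[P2] Q1=[P1,P3,P4] Q2=[]
t=11-12: P2@Q0 runs 1, rem=4, I/O yield, promote→Q0. Q0=[P2] Q1=[P1,P3,P4] Q2=[]
t=12-13: P2@Q0 runs 1, rem=3, I/O yield, promote→Q0. Q0=[P2] Q1=[P1,P3,P4] Q2=[]
t=13-14: P2@Q0 runs 1, rem=2, I/O yield, promote→Q0. Q0=[P2] Q1=[P1,P3,P4] Q2=[]
t=14-15: P2@Q0 runs 1, rem=1, I/O yield, promote→Q0. Q0=[P2] Q1=[P1,P3,P4] Q2=[]
t=15-16: P2@Q0 runs 1, rem=0, completes. Q0=[] Q1=[P1,P3,P4] Q2=[]
t=16-18: P1@Q1 runs 2, rem=0, completes. Q0=[] Q1=[P3,P4] Q2=[]
t=18-21: P3@Q1 runs 3, rem=0, completes. Q0=[] Q1=[P4] Q2=[]
t=21-24: P4@Q1 runs 3, rem=0, completes. Q0=[] Q1=[] Q2=[]

Answer: P2,P1,P3,P4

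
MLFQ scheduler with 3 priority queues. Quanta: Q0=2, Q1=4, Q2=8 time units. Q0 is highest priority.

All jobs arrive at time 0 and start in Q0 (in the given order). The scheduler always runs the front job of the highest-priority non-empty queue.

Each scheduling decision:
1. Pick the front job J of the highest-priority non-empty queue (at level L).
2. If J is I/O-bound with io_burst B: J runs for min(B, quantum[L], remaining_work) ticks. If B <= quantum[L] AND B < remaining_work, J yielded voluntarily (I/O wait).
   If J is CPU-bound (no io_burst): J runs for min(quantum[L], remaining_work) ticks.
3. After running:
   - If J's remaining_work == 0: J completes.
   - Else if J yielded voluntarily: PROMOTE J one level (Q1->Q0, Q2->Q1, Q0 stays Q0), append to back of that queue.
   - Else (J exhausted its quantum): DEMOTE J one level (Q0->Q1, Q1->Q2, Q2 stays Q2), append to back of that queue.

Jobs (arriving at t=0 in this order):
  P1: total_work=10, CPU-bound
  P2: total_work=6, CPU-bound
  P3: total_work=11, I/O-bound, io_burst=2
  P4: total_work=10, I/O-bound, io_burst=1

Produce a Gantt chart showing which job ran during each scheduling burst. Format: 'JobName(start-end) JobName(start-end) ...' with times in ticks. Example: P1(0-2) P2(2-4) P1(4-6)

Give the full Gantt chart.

Answer: P1(0-2) P2(2-4) P3(4-6) P4(6-7) P3(7-9) P4(9-10) P3(10-12) P4(12-13) P3(13-15) P4(15-16) P3(16-18) P4(18-19) P3(19-20) P4(20-21) P4(21-22) P4(22-23) P4(23-24) P4(24-25) P1(25-29) P2(29-33) P1(33-37)

Derivation:
t=0-2: P1@Q0 runs 2, rem=8, quantum used, demote→Q1. Q0=[P2,P3,P4] Q1=[P1] Q2=[]
t=2-4: P2@Q0 runs 2, rem=4, quantum used, demote→Q1. Q0=[P3,P4] Q1=[P1,P2] Q2=[]
t=4-6: P3@Q0 runs 2, rem=9, I/O yield, promote→Q0. Q0=[P4,P3] Q1=[P1,P2] Q2=[]
t=6-7: P4@Q0 runs 1, rem=9, I/O yield, promote→Q0. Q0=[P3,P4] Q1=[P1,P2] Q2=[]
t=7-9: P3@Q0 runs 2, rem=7, I/O yield, promote→Q0. Q0=[P4,P3] Q1=[P1,P2] Q2=[]
t=9-10: P4@Q0 runs 1, rem=8, I/O yield, promote→Q0. Q0=[P3,P4] Q1=[P1,P2] Q2=[]
t=10-12: P3@Q0 runs 2, rem=5, I/O yield, promote→Q0. Q0=[P4,P3] Q1=[P1,P2] Q2=[]
t=12-13: P4@Q0 runs 1, rem=7, I/O yield, promote→Q0. Q0=[P3,P4] Q1=[P1,P2] Q2=[]
t=13-15: P3@Q0 runs 2, rem=3, I/O yield, promote→Q0. Q0=[P4,P3] Q1=[P1,P2] Q2=[]
t=15-16: P4@Q0 runs 1, rem=6, I/O yield, promote→Q0. Q0=[P3,P4] Q1=[P1,P2] Q2=[]
t=16-18: P3@Q0 runs 2, rem=1, I/O yield, promote→Q0. Q0=[P4,P3] Q1=[P1,P2] Q2=[]
t=18-19: P4@Q0 runs 1, rem=5, I/O yield, promote→Q0. Q0=[P3,P4] Q1=[P1,P2] Q2=[]
t=19-20: P3@Q0 runs 1, rem=0, completes. Q0=[P4] Q1=[P1,P2] Q2=[]
t=20-21: P4@Q0 runs 1, rem=4, I/O yield, promote→Q0. Q0=[P4] Q1=[P1,P2] Q2=[]
t=21-22: P4@Q0 runs 1, rem=3, I/O yield, promote→Q0. Q0=[P4] Q1=[P1,P2] Q2=[]
t=22-23: P4@Q0 runs 1, rem=2, I/O yield, promote→Q0. Q0=[P4] Q1=[P1,P2] Q2=[]
t=23-24: P4@Q0 runs 1, rem=1, I/O yield, promote→Q0. Q0=[P4] Q1=[P1,P2] Q2=[]
t=24-25: P4@Q0 runs 1, rem=0, completes. Q0=[] Q1=[P1,P2] Q2=[]
t=25-29: P1@Q1 runs 4, rem=4, quantum used, demote→Q2. Q0=[] Q1=[P2] Q2=[P1]
t=29-33: P2@Q1 runs 4, rem=0, completes. Q0=[] Q1=[] Q2=[P1]
t=33-37: P1@Q2 runs 4, rem=0, completes. Q0=[] Q1=[] Q2=[]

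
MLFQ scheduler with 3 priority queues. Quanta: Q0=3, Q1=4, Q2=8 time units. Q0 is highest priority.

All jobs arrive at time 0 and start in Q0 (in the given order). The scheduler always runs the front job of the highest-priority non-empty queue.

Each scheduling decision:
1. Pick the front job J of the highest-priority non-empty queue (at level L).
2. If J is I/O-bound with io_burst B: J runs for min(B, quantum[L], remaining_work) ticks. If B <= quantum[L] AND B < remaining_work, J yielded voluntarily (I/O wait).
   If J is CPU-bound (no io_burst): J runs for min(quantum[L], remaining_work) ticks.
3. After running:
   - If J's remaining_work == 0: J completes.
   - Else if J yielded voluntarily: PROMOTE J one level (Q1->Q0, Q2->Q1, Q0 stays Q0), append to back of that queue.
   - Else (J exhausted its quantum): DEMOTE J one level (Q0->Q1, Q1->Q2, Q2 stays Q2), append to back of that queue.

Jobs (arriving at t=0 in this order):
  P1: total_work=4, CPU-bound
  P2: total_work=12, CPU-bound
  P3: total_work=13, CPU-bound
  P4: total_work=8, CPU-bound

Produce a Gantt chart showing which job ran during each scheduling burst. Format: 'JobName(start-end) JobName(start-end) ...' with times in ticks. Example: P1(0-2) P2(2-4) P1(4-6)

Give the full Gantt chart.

t=0-3: P1@Q0 runs 3, rem=1, quantum used, demote→Q1. Q0=[P2,P3,P4] Q1=[P1] Q2=[]
t=3-6: P2@Q0 runs 3, rem=9, quantum used, demote→Q1. Q0=[P3,P4] Q1=[P1,P2] Q2=[]
t=6-9: P3@Q0 runs 3, rem=10, quantum used, demote→Q1. Q0=[P4] Q1=[P1,P2,P3] Q2=[]
t=9-12: P4@Q0 runs 3, rem=5, quantum used, demote→Q1. Q0=[] Q1=[P1,P2,P3,P4] Q2=[]
t=12-13: P1@Q1 runs 1, rem=0, completes. Q0=[] Q1=[P2,P3,P4] Q2=[]
t=13-17: P2@Q1 runs 4, rem=5, quantum used, demote→Q2. Q0=[] Q1=[P3,P4] Q2=[P2]
t=17-21: P3@Q1 runs 4, rem=6, quantum used, demote→Q2. Q0=[] Q1=[P4] Q2=[P2,P3]
t=21-25: P4@Q1 runs 4, rem=1, quantum used, demote→Q2. Q0=[] Q1=[] Q2=[P2,P3,P4]
t=25-30: P2@Q2 runs 5, rem=0, completes. Q0=[] Q1=[] Q2=[P3,P4]
t=30-36: P3@Q2 runs 6, rem=0, completes. Q0=[] Q1=[] Q2=[P4]
t=36-37: P4@Q2 runs 1, rem=0, completes. Q0=[] Q1=[] Q2=[]

Answer: P1(0-3) P2(3-6) P3(6-9) P4(9-12) P1(12-13) P2(13-17) P3(17-21) P4(21-25) P2(25-30) P3(30-36) P4(36-37)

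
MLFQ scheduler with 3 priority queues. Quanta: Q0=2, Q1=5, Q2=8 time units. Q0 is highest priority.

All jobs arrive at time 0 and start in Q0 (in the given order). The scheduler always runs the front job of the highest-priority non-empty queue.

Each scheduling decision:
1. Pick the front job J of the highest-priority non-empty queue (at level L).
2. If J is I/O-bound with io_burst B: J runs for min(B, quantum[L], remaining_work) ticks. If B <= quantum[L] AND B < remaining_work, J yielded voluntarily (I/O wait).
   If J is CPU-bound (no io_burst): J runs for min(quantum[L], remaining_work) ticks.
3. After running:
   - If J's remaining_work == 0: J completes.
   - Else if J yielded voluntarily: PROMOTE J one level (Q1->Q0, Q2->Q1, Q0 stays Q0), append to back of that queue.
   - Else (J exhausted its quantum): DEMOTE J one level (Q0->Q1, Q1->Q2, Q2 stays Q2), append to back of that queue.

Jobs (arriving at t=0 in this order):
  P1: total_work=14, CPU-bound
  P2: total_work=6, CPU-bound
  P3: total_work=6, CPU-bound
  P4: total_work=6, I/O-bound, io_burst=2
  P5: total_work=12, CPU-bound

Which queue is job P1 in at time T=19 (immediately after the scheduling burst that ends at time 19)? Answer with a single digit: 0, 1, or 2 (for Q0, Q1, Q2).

t=0-2: P1@Q0 runs 2, rem=12, quantum used, demote→Q1. Q0=[P2,P3,P4,P5] Q1=[P1] Q2=[]
t=2-4: P2@Q0 runs 2, rem=4, quantum used, demote→Q1. Q0=[P3,P4,P5] Q1=[P1,P2] Q2=[]
t=4-6: P3@Q0 runs 2, rem=4, quantum used, demote→Q1. Q0=[P4,P5] Q1=[P1,P2,P3] Q2=[]
t=6-8: P4@Q0 runs 2, rem=4, I/O yield, promote→Q0. Q0=[P5,P4] Q1=[P1,P2,P3] Q2=[]
t=8-10: P5@Q0 runs 2, rem=10, quantum used, demote→Q1. Q0=[P4] Q1=[P1,P2,P3,P5] Q2=[]
t=10-12: P4@Q0 runs 2, rem=2, I/O yield, promote→Q0. Q0=[P4] Q1=[P1,P2,P3,P5] Q2=[]
t=12-14: P4@Q0 runs 2, rem=0, completes. Q0=[] Q1=[P1,P2,P3,P5] Q2=[]
t=14-19: P1@Q1 runs 5, rem=7, quantum used, demote→Q2. Q0=[] Q1=[P2,P3,P5] Q2=[P1]
t=19-23: P2@Q1 runs 4, rem=0, completes. Q0=[] Q1=[P3,P5] Q2=[P1]
t=23-27: P3@Q1 runs 4, rem=0, completes. Q0=[] Q1=[P5] Q2=[P1]
t=27-32: P5@Q1 runs 5, rem=5, quantum used, demote→Q2. Q0=[] Q1=[] Q2=[P1,P5]
t=32-39: P1@Q2 runs 7, rem=0, completes. Q0=[] Q1=[] Q2=[P5]
t=39-44: P5@Q2 runs 5, rem=0, completes. Q0=[] Q1=[] Q2=[]

Answer: 2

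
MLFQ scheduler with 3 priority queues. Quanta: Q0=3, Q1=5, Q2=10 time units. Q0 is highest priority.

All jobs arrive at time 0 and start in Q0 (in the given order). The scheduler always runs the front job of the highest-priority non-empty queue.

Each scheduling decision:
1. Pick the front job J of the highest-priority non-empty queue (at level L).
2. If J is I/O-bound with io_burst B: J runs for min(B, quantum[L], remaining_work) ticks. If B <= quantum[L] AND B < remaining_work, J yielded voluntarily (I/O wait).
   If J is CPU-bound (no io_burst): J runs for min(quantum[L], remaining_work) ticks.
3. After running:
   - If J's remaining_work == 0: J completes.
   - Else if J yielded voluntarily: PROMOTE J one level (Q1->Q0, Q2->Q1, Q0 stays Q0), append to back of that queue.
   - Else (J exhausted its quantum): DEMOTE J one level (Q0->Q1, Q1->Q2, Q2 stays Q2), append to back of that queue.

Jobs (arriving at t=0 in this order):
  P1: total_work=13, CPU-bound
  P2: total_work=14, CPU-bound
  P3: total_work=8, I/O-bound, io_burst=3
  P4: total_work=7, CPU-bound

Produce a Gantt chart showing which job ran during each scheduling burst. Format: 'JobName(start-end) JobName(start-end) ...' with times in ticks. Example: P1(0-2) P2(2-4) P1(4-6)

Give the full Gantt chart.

Answer: P1(0-3) P2(3-6) P3(6-9) P4(9-12) P3(12-15) P3(15-17) P1(17-22) P2(22-27) P4(27-31) P1(31-36) P2(36-42)

Derivation:
t=0-3: P1@Q0 runs 3, rem=10, quantum used, demote→Q1. Q0=[P2,P3,P4] Q1=[P1] Q2=[]
t=3-6: P2@Q0 runs 3, rem=11, quantum used, demote→Q1. Q0=[P3,P4] Q1=[P1,P2] Q2=[]
t=6-9: P3@Q0 runs 3, rem=5, I/O yield, promote→Q0. Q0=[P4,P3] Q1=[P1,P2] Q2=[]
t=9-12: P4@Q0 runs 3, rem=4, quantum used, demote→Q1. Q0=[P3] Q1=[P1,P2,P4] Q2=[]
t=12-15: P3@Q0 runs 3, rem=2, I/O yield, promote→Q0. Q0=[P3] Q1=[P1,P2,P4] Q2=[]
t=15-17: P3@Q0 runs 2, rem=0, completes. Q0=[] Q1=[P1,P2,P4] Q2=[]
t=17-22: P1@Q1 runs 5, rem=5, quantum used, demote→Q2. Q0=[] Q1=[P2,P4] Q2=[P1]
t=22-27: P2@Q1 runs 5, rem=6, quantum used, demote→Q2. Q0=[] Q1=[P4] Q2=[P1,P2]
t=27-31: P4@Q1 runs 4, rem=0, completes. Q0=[] Q1=[] Q2=[P1,P2]
t=31-36: P1@Q2 runs 5, rem=0, completes. Q0=[] Q1=[] Q2=[P2]
t=36-42: P2@Q2 runs 6, rem=0, completes. Q0=[] Q1=[] Q2=[]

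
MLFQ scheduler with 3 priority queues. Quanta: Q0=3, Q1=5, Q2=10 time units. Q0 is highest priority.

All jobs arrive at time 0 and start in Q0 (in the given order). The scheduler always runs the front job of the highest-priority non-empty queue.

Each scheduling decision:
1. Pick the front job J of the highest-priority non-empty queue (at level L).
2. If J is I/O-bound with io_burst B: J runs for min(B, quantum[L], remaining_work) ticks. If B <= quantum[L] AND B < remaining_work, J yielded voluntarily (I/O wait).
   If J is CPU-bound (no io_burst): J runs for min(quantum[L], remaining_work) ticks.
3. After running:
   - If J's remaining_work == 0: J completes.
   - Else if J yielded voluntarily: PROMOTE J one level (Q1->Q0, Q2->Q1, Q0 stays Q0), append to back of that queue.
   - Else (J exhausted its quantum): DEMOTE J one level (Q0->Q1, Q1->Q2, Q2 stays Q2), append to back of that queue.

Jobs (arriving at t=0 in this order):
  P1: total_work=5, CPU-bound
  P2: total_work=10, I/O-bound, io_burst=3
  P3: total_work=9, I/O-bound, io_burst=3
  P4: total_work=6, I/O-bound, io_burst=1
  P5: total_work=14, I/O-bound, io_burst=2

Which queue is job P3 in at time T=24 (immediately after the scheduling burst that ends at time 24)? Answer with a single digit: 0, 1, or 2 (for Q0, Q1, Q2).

t=0-3: P1@Q0 runs 3, rem=2, quantum used, demote→Q1. Q0=[P2,P3,P4,P5] Q1=[P1] Q2=[]
t=3-6: P2@Q0 runs 3, rem=7, I/O yield, promote→Q0. Q0=[P3,P4,P5,P2] Q1=[P1] Q2=[]
t=6-9: P3@Q0 runs 3, rem=6, I/O yield, promote→Q0. Q0=[P4,P5,P2,P3] Q1=[P1] Q2=[]
t=9-10: P4@Q0 runs 1, rem=5, I/O yield, promote→Q0. Q0=[P5,P2,P3,P4] Q1=[P1] Q2=[]
t=10-12: P5@Q0 runs 2, rem=12, I/O yield, promote→Q0. Q0=[P2,P3,P4,P5] Q1=[P1] Q2=[]
t=12-15: P2@Q0 runs 3, rem=4, I/O yield, promote→Q0. Q0=[P3,P4,P5,P2] Q1=[P1] Q2=[]
t=15-18: P3@Q0 runs 3, rem=3, I/O yield, promote→Q0. Q0=[P4,P5,P2,P3] Q1=[P1] Q2=[]
t=18-19: P4@Q0 runs 1, rem=4, I/O yield, promote→Q0. Q0=[P5,P2,P3,P4] Q1=[P1] Q2=[]
t=19-21: P5@Q0 runs 2, rem=10, I/O yield, promote→Q0. Q0=[P2,P3,P4,P5] Q1=[P1] Q2=[]
t=21-24: P2@Q0 runs 3, rem=1, I/O yield, promote→Q0. Q0=[P3,P4,P5,P2] Q1=[P1] Q2=[]
t=24-27: P3@Q0 runs 3, rem=0, completes. Q0=[P4,P5,P2] Q1=[P1] Q2=[]
t=27-28: P4@Q0 runs 1, rem=3, I/O yield, promote→Q0. Q0=[P5,P2,P4] Q1=[P1] Q2=[]
t=28-30: P5@Q0 runs 2, rem=8, I/O yield, promote→Q0. Q0=[P2,P4,P5] Q1=[P1] Q2=[]
t=30-31: P2@Q0 runs 1, rem=0, completes. Q0=[P4,P5] Q1=[P1] Q2=[]
t=31-32: P4@Q0 runs 1, rem=2, I/O yield, promote→Q0. Q0=[P5,P4] Q1=[P1] Q2=[]
t=32-34: P5@Q0 runs 2, rem=6, I/O yield, promote→Q0. Q0=[P4,P5] Q1=[P1] Q2=[]
t=34-35: P4@Q0 runs 1, rem=1, I/O yield, promote→Q0. Q0=[P5,P4] Q1=[P1] Q2=[]
t=35-37: P5@Q0 runs 2, rem=4, I/O yield, promote→Q0. Q0=[P4,P5] Q1=[P1] Q2=[]
t=37-38: P4@Q0 runs 1, rem=0, completes. Q0=[P5] Q1=[P1] Q2=[]
t=38-40: P5@Q0 runs 2, rem=2, I/O yield, promote→Q0. Q0=[P5] Q1=[P1] Q2=[]
t=40-42: P5@Q0 runs 2, rem=0, completes. Q0=[] Q1=[P1] Q2=[]
t=42-44: P1@Q1 runs 2, rem=0, completes. Q0=[] Q1=[] Q2=[]

Answer: 0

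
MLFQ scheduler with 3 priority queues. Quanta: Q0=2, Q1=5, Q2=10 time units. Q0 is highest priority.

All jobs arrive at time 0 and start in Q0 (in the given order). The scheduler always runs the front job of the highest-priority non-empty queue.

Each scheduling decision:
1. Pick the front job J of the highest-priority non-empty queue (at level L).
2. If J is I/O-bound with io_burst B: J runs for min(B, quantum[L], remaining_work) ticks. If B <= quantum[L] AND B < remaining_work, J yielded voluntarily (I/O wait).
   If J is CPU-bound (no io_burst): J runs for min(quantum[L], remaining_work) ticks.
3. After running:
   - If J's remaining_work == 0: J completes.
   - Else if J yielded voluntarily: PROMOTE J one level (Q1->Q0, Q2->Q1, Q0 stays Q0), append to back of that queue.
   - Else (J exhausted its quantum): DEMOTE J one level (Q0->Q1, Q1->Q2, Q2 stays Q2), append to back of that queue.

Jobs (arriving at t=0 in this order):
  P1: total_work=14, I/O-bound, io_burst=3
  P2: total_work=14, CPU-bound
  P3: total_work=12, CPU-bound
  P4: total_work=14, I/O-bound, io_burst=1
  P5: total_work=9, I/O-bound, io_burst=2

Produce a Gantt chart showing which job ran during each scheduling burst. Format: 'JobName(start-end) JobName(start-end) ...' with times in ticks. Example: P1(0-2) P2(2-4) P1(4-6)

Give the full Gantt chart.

t=0-2: P1@Q0 runs 2, rem=12, quantum used, demote→Q1. Q0=[P2,P3,P4,P5] Q1=[P1] Q2=[]
t=2-4: P2@Q0 runs 2, rem=12, quantum used, demote→Q1. Q0=[P3,P4,P5] Q1=[P1,P2] Q2=[]
t=4-6: P3@Q0 runs 2, rem=10, quantum used, demote→Q1. Q0=[P4,P5] Q1=[P1,P2,P3] Q2=[]
t=6-7: P4@Q0 runs 1, rem=13, I/O yield, promote→Q0. Q0=[P5,P4] Q1=[P1,P2,P3] Q2=[]
t=7-9: P5@Q0 runs 2, rem=7, I/O yield, promote→Q0. Q0=[P4,P5] Q1=[P1,P2,P3] Q2=[]
t=9-10: P4@Q0 runs 1, rem=12, I/O yield, promote→Q0. Q0=[P5,P4] Q1=[P1,P2,P3] Q2=[]
t=10-12: P5@Q0 runs 2, rem=5, I/O yield, promote→Q0. Q0=[P4,P5] Q1=[P1,P2,P3] Q2=[]
t=12-13: P4@Q0 runs 1, rem=11, I/O yield, promote→Q0. Q0=[P5,P4] Q1=[P1,P2,P3] Q2=[]
t=13-15: P5@Q0 runs 2, rem=3, I/O yield, promote→Q0. Q0=[P4,P5] Q1=[P1,P2,P3] Q2=[]
t=15-16: P4@Q0 runs 1, rem=10, I/O yield, promote→Q0. Q0=[P5,P4] Q1=[P1,P2,P3] Q2=[]
t=16-18: P5@Q0 runs 2, rem=1, I/O yield, promote→Q0. Q0=[P4,P5] Q1=[P1,P2,P3] Q2=[]
t=18-19: P4@Q0 runs 1, rem=9, I/O yield, promote→Q0. Q0=[P5,P4] Q1=[P1,P2,P3] Q2=[]
t=19-20: P5@Q0 runs 1, rem=0, completes. Q0=[P4] Q1=[P1,P2,P3] Q2=[]
t=20-21: P4@Q0 runs 1, rem=8, I/O yield, promote→Q0. Q0=[P4] Q1=[P1,P2,P3] Q2=[]
t=21-22: P4@Q0 runs 1, rem=7, I/O yield, promote→Q0. Q0=[P4] Q1=[P1,P2,P3] Q2=[]
t=22-23: P4@Q0 runs 1, rem=6, I/O yield, promote→Q0. Q0=[P4] Q1=[P1,P2,P3] Q2=[]
t=23-24: P4@Q0 runs 1, rem=5, I/O yield, promote→Q0. Q0=[P4] Q1=[P1,P2,P3] Q2=[]
t=24-25: P4@Q0 runs 1, rem=4, I/O yield, promote→Q0. Q0=[P4] Q1=[P1,P2,P3] Q2=[]
t=25-26: P4@Q0 runs 1, rem=3, I/O yield, promote→Q0. Q0=[P4] Q1=[P1,P2,P3] Q2=[]
t=26-27: P4@Q0 runs 1, rem=2, I/O yield, promote→Q0. Q0=[P4] Q1=[P1,P2,P3] Q2=[]
t=27-28: P4@Q0 runs 1, rem=1, I/O yield, promote→Q0. Q0=[P4] Q1=[P1,P2,P3] Q2=[]
t=28-29: P4@Q0 runs 1, rem=0, completes. Q0=[] Q1=[P1,P2,P3] Q2=[]
t=29-32: P1@Q1 runs 3, rem=9, I/O yield, promote→Q0. Q0=[P1] Q1=[P2,P3] Q2=[]
t=32-34: P1@Q0 runs 2, rem=7, quantum used, demote→Q1. Q0=[] Q1=[P2,P3,P1] Q2=[]
t=34-39: P2@Q1 runs 5, rem=7, quantum used, demote→Q2. Q0=[] Q1=[P3,P1] Q2=[P2]
t=39-44: P3@Q1 runs 5, rem=5, quantum used, demote→Q2. Q0=[] Q1=[P1] Q2=[P2,P3]
t=44-47: P1@Q1 runs 3, rem=4, I/O yield, promote→Q0. Q0=[P1] Q1=[] Q2=[P2,P3]
t=47-49: P1@Q0 runs 2, rem=2, quantum used, demote→Q1. Q0=[] Q1=[P1] Q2=[P2,P3]
t=49-51: P1@Q1 runs 2, rem=0, completes. Q0=[] Q1=[] Q2=[P2,P3]
t=51-58: P2@Q2 runs 7, rem=0, completes. Q0=[] Q1=[] Q2=[P3]
t=58-63: P3@Q2 runs 5, rem=0, completes. Q0=[] Q1=[] Q2=[]

Answer: P1(0-2) P2(2-4) P3(4-6) P4(6-7) P5(7-9) P4(9-10) P5(10-12) P4(12-13) P5(13-15) P4(15-16) P5(16-18) P4(18-19) P5(19-20) P4(20-21) P4(21-22) P4(22-23) P4(23-24) P4(24-25) P4(25-26) P4(26-27) P4(27-28) P4(28-29) P1(29-32) P1(32-34) P2(34-39) P3(39-44) P1(44-47) P1(47-49) P1(49-51) P2(51-58) P3(58-63)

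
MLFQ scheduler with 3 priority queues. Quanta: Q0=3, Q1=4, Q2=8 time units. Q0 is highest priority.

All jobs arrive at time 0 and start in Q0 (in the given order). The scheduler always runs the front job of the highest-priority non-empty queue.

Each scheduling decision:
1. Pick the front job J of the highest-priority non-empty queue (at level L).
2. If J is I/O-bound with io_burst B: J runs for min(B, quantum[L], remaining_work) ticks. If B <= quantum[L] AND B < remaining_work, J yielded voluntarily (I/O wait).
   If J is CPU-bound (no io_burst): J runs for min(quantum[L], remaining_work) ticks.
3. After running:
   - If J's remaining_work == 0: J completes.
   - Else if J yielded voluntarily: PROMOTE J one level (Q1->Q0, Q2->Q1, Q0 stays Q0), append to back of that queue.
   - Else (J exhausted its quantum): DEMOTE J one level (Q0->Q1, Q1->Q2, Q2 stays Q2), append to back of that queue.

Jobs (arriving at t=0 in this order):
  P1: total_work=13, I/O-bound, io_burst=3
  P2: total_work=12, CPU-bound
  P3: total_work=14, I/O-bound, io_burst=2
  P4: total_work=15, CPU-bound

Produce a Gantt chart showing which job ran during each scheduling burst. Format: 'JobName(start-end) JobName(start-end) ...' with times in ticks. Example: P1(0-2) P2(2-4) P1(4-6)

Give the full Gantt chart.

t=0-3: P1@Q0 runs 3, rem=10, I/O yield, promote→Q0. Q0=[P2,P3,P4,P1] Q1=[] Q2=[]
t=3-6: P2@Q0 runs 3, rem=9, quantum used, demote→Q1. Q0=[P3,P4,P1] Q1=[P2] Q2=[]
t=6-8: P3@Q0 runs 2, rem=12, I/O yield, promote→Q0. Q0=[P4,P1,P3] Q1=[P2] Q2=[]
t=8-11: P4@Q0 runs 3, rem=12, quantum used, demote→Q1. Q0=[P1,P3] Q1=[P2,P4] Q2=[]
t=11-14: P1@Q0 runs 3, rem=7, I/O yield, promote→Q0. Q0=[P3,P1] Q1=[P2,P4] Q2=[]
t=14-16: P3@Q0 runs 2, rem=10, I/O yield, promote→Q0. Q0=[P1,P3] Q1=[P2,P4] Q2=[]
t=16-19: P1@Q0 runs 3, rem=4, I/O yield, promote→Q0. Q0=[P3,P1] Q1=[P2,P4] Q2=[]
t=19-21: P3@Q0 runs 2, rem=8, I/O yield, promote→Q0. Q0=[P1,P3] Q1=[P2,P4] Q2=[]
t=21-24: P1@Q0 runs 3, rem=1, I/O yield, promote→Q0. Q0=[P3,P1] Q1=[P2,P4] Q2=[]
t=24-26: P3@Q0 runs 2, rem=6, I/O yield, promote→Q0. Q0=[P1,P3] Q1=[P2,P4] Q2=[]
t=26-27: P1@Q0 runs 1, rem=0, completes. Q0=[P3] Q1=[P2,P4] Q2=[]
t=27-29: P3@Q0 runs 2, rem=4, I/O yield, promote→Q0. Q0=[P3] Q1=[P2,P4] Q2=[]
t=29-31: P3@Q0 runs 2, rem=2, I/O yield, promote→Q0. Q0=[P3] Q1=[P2,P4] Q2=[]
t=31-33: P3@Q0 runs 2, rem=0, completes. Q0=[] Q1=[P2,P4] Q2=[]
t=33-37: P2@Q1 runs 4, rem=5, quantum used, demote→Q2. Q0=[] Q1=[P4] Q2=[P2]
t=37-41: P4@Q1 runs 4, rem=8, quantum used, demote→Q2. Q0=[] Q1=[] Q2=[P2,P4]
t=41-46: P2@Q2 runs 5, rem=0, completes. Q0=[] Q1=[] Q2=[P4]
t=46-54: P4@Q2 runs 8, rem=0, completes. Q0=[] Q1=[] Q2=[]

Answer: P1(0-3) P2(3-6) P3(6-8) P4(8-11) P1(11-14) P3(14-16) P1(16-19) P3(19-21) P1(21-24) P3(24-26) P1(26-27) P3(27-29) P3(29-31) P3(31-33) P2(33-37) P4(37-41) P2(41-46) P4(46-54)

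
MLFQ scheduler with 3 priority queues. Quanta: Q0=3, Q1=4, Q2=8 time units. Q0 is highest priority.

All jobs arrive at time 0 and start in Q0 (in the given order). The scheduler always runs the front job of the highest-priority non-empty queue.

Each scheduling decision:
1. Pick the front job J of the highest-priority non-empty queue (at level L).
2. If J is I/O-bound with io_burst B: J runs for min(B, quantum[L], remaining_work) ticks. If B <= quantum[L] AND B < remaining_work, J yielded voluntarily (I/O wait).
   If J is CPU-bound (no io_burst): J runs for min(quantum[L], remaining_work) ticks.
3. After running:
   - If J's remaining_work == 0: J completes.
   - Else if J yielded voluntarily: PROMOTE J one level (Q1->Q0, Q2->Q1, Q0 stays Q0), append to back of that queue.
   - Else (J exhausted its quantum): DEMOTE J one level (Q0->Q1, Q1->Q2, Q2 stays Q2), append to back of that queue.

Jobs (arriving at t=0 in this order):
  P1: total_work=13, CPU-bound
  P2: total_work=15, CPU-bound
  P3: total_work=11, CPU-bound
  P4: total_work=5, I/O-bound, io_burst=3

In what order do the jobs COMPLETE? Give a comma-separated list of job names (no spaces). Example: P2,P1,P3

Answer: P4,P1,P2,P3

Derivation:
t=0-3: P1@Q0 runs 3, rem=10, quantum used, demote→Q1. Q0=[P2,P3,P4] Q1=[P1] Q2=[]
t=3-6: P2@Q0 runs 3, rem=12, quantum used, demote→Q1. Q0=[P3,P4] Q1=[P1,P2] Q2=[]
t=6-9: P3@Q0 runs 3, rem=8, quantum used, demote→Q1. Q0=[P4] Q1=[P1,P2,P3] Q2=[]
t=9-12: P4@Q0 runs 3, rem=2, I/O yield, promote→Q0. Q0=[P4] Q1=[P1,P2,P3] Q2=[]
t=12-14: P4@Q0 runs 2, rem=0, completes. Q0=[] Q1=[P1,P2,P3] Q2=[]
t=14-18: P1@Q1 runs 4, rem=6, quantum used, demote→Q2. Q0=[] Q1=[P2,P3] Q2=[P1]
t=18-22: P2@Q1 runs 4, rem=8, quantum used, demote→Q2. Q0=[] Q1=[P3] Q2=[P1,P2]
t=22-26: P3@Q1 runs 4, rem=4, quantum used, demote→Q2. Q0=[] Q1=[] Q2=[P1,P2,P3]
t=26-32: P1@Q2 runs 6, rem=0, completes. Q0=[] Q1=[] Q2=[P2,P3]
t=32-40: P2@Q2 runs 8, rem=0, completes. Q0=[] Q1=[] Q2=[P3]
t=40-44: P3@Q2 runs 4, rem=0, completes. Q0=[] Q1=[] Q2=[]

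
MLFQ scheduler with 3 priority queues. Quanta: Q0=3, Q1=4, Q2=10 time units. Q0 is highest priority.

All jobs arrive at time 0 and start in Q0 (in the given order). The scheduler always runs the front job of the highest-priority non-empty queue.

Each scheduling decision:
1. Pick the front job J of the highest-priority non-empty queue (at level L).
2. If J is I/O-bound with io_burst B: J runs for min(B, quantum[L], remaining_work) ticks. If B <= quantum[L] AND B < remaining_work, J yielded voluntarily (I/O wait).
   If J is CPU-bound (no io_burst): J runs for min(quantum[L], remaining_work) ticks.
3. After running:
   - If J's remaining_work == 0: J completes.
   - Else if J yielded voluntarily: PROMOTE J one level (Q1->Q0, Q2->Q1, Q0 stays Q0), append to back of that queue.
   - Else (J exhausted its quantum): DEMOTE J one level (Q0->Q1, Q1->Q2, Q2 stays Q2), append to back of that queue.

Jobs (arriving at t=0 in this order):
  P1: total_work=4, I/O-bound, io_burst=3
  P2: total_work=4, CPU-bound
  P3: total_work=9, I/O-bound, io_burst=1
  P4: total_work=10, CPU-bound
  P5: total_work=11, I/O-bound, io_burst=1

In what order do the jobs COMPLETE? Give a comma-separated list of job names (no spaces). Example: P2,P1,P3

t=0-3: P1@Q0 runs 3, rem=1, I/O yield, promote→Q0. Q0=[P2,P3,P4,P5,P1] Q1=[] Q2=[]
t=3-6: P2@Q0 runs 3, rem=1, quantum used, demote→Q1. Q0=[P3,P4,P5,P1] Q1=[P2] Q2=[]
t=6-7: P3@Q0 runs 1, rem=8, I/O yield, promote→Q0. Q0=[P4,P5,P1,P3] Q1=[P2] Q2=[]
t=7-10: P4@Q0 runs 3, rem=7, quantum used, demote→Q1. Q0=[P5,P1,P3] Q1=[P2,P4] Q2=[]
t=10-11: P5@Q0 runs 1, rem=10, I/O yield, promote→Q0. Q0=[P1,P3,P5] Q1=[P2,P4] Q2=[]
t=11-12: P1@Q0 runs 1, rem=0, completes. Q0=[P3,P5] Q1=[P2,P4] Q2=[]
t=12-13: P3@Q0 runs 1, rem=7, I/O yield, promote→Q0. Q0=[P5,P3] Q1=[P2,P4] Q2=[]
t=13-14: P5@Q0 runs 1, rem=9, I/O yield, promote→Q0. Q0=[P3,P5] Q1=[P2,P4] Q2=[]
t=14-15: P3@Q0 runs 1, rem=6, I/O yield, promote→Q0. Q0=[P5,P3] Q1=[P2,P4] Q2=[]
t=15-16: P5@Q0 runs 1, rem=8, I/O yield, promote→Q0. Q0=[P3,P5] Q1=[P2,P4] Q2=[]
t=16-17: P3@Q0 runs 1, rem=5, I/O yield, promote→Q0. Q0=[P5,P3] Q1=[P2,P4] Q2=[]
t=17-18: P5@Q0 runs 1, rem=7, I/O yield, promote→Q0. Q0=[P3,P5] Q1=[P2,P4] Q2=[]
t=18-19: P3@Q0 runs 1, rem=4, I/O yield, promote→Q0. Q0=[P5,P3] Q1=[P2,P4] Q2=[]
t=19-20: P5@Q0 runs 1, rem=6, I/O yield, promote→Q0. Q0=[P3,P5] Q1=[P2,P4] Q2=[]
t=20-21: P3@Q0 runs 1, rem=3, I/O yield, promote→Q0. Q0=[P5,P3] Q1=[P2,P4] Q2=[]
t=21-22: P5@Q0 runs 1, rem=5, I/O yield, promote→Q0. Q0=[P3,P5] Q1=[P2,P4] Q2=[]
t=22-23: P3@Q0 runs 1, rem=2, I/O yield, promote→Q0. Q0=[P5,P3] Q1=[P2,P4] Q2=[]
t=23-24: P5@Q0 runs 1, rem=4, I/O yield, promote→Q0. Q0=[P3,P5] Q1=[P2,P4] Q2=[]
t=24-25: P3@Q0 runs 1, rem=1, I/O yield, promote→Q0. Q0=[P5,P3] Q1=[P2,P4] Q2=[]
t=25-26: P5@Q0 runs 1, rem=3, I/O yield, promote→Q0. Q0=[P3,P5] Q1=[P2,P4] Q2=[]
t=26-27: P3@Q0 runs 1, rem=0, completes. Q0=[P5] Q1=[P2,P4] Q2=[]
t=27-28: P5@Q0 runs 1, rem=2, I/O yield, promote→Q0. Q0=[P5] Q1=[P2,P4] Q2=[]
t=28-29: P5@Q0 runs 1, rem=1, I/O yield, promote→Q0. Q0=[P5] Q1=[P2,P4] Q2=[]
t=29-30: P5@Q0 runs 1, rem=0, completes. Q0=[] Q1=[P2,P4] Q2=[]
t=30-31: P2@Q1 runs 1, rem=0, completes. Q0=[] Q1=[P4] Q2=[]
t=31-35: P4@Q1 runs 4, rem=3, quantum used, demote→Q2. Q0=[] Q1=[] Q2=[P4]
t=35-38: P4@Q2 runs 3, rem=0, completes. Q0=[] Q1=[] Q2=[]

Answer: P1,P3,P5,P2,P4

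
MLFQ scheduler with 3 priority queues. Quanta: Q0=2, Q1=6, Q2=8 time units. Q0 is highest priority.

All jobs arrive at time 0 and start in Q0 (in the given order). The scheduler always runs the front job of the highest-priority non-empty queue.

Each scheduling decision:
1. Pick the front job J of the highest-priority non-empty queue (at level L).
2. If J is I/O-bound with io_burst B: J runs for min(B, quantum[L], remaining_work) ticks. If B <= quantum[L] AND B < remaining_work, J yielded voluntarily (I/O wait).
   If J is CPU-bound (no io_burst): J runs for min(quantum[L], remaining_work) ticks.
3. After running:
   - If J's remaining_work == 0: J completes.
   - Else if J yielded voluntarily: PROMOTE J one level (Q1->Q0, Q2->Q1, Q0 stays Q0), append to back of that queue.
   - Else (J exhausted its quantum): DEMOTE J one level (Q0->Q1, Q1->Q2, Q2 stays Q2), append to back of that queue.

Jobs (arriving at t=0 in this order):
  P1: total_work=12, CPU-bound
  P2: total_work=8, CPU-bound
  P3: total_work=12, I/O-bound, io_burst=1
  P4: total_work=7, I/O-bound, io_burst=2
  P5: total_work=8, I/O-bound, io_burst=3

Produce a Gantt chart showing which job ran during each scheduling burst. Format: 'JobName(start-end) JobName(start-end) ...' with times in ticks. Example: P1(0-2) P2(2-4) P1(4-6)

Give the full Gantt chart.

Answer: P1(0-2) P2(2-4) P3(4-5) P4(5-7) P5(7-9) P3(9-10) P4(10-12) P3(12-13) P4(13-15) P3(15-16) P4(16-17) P3(17-18) P3(18-19) P3(19-20) P3(20-21) P3(21-22) P3(22-23) P3(23-24) P3(24-25) P1(25-31) P2(31-37) P5(37-40) P5(40-42) P5(42-43) P1(43-47)

Derivation:
t=0-2: P1@Q0 runs 2, rem=10, quantum used, demote→Q1. Q0=[P2,P3,P4,P5] Q1=[P1] Q2=[]
t=2-4: P2@Q0 runs 2, rem=6, quantum used, demote→Q1. Q0=[P3,P4,P5] Q1=[P1,P2] Q2=[]
t=4-5: P3@Q0 runs 1, rem=11, I/O yield, promote→Q0. Q0=[P4,P5,P3] Q1=[P1,P2] Q2=[]
t=5-7: P4@Q0 runs 2, rem=5, I/O yield, promote→Q0. Q0=[P5,P3,P4] Q1=[P1,P2] Q2=[]
t=7-9: P5@Q0 runs 2, rem=6, quantum used, demote→Q1. Q0=[P3,P4] Q1=[P1,P2,P5] Q2=[]
t=9-10: P3@Q0 runs 1, rem=10, I/O yield, promote→Q0. Q0=[P4,P3] Q1=[P1,P2,P5] Q2=[]
t=10-12: P4@Q0 runs 2, rem=3, I/O yield, promote→Q0. Q0=[P3,P4] Q1=[P1,P2,P5] Q2=[]
t=12-13: P3@Q0 runs 1, rem=9, I/O yield, promote→Q0. Q0=[P4,P3] Q1=[P1,P2,P5] Q2=[]
t=13-15: P4@Q0 runs 2, rem=1, I/O yield, promote→Q0. Q0=[P3,P4] Q1=[P1,P2,P5] Q2=[]
t=15-16: P3@Q0 runs 1, rem=8, I/O yield, promote→Q0. Q0=[P4,P3] Q1=[P1,P2,P5] Q2=[]
t=16-17: P4@Q0 runs 1, rem=0, completes. Q0=[P3] Q1=[P1,P2,P5] Q2=[]
t=17-18: P3@Q0 runs 1, rem=7, I/O yield, promote→Q0. Q0=[P3] Q1=[P1,P2,P5] Q2=[]
t=18-19: P3@Q0 runs 1, rem=6, I/O yield, promote→Q0. Q0=[P3] Q1=[P1,P2,P5] Q2=[]
t=19-20: P3@Q0 runs 1, rem=5, I/O yield, promote→Q0. Q0=[P3] Q1=[P1,P2,P5] Q2=[]
t=20-21: P3@Q0 runs 1, rem=4, I/O yield, promote→Q0. Q0=[P3] Q1=[P1,P2,P5] Q2=[]
t=21-22: P3@Q0 runs 1, rem=3, I/O yield, promote→Q0. Q0=[P3] Q1=[P1,P2,P5] Q2=[]
t=22-23: P3@Q0 runs 1, rem=2, I/O yield, promote→Q0. Q0=[P3] Q1=[P1,P2,P5] Q2=[]
t=23-24: P3@Q0 runs 1, rem=1, I/O yield, promote→Q0. Q0=[P3] Q1=[P1,P2,P5] Q2=[]
t=24-25: P3@Q0 runs 1, rem=0, completes. Q0=[] Q1=[P1,P2,P5] Q2=[]
t=25-31: P1@Q1 runs 6, rem=4, quantum used, demote→Q2. Q0=[] Q1=[P2,P5] Q2=[P1]
t=31-37: P2@Q1 runs 6, rem=0, completes. Q0=[] Q1=[P5] Q2=[P1]
t=37-40: P5@Q1 runs 3, rem=3, I/O yield, promote→Q0. Q0=[P5] Q1=[] Q2=[P1]
t=40-42: P5@Q0 runs 2, rem=1, quantum used, demote→Q1. Q0=[] Q1=[P5] Q2=[P1]
t=42-43: P5@Q1 runs 1, rem=0, completes. Q0=[] Q1=[] Q2=[P1]
t=43-47: P1@Q2 runs 4, rem=0, completes. Q0=[] Q1=[] Q2=[]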